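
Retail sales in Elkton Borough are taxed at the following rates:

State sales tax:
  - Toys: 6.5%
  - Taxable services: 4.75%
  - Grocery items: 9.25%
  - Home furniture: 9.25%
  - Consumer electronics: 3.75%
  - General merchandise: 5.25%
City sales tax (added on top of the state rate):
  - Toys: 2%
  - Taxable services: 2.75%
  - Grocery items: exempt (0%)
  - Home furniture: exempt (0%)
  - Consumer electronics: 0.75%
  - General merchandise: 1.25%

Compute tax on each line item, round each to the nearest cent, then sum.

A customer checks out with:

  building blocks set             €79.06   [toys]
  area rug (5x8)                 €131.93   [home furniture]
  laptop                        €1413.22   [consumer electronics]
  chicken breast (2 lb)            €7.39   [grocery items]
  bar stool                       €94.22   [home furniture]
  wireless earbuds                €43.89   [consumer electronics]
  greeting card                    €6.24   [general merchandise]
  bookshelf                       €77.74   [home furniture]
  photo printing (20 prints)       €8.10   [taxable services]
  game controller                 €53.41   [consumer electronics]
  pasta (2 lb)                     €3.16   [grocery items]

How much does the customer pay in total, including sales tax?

Building blocks set €79.06: toys → 6.5% + 2% city = 8.5% → €6.72
Area rug (5x8) €131.93: home furniture → 9.25% + 0% city = 9.25% → €12.20
Laptop €1413.22: consumer electronics → 3.75% + 0.75% city = 4.5% → €63.59
Chicken breast (2 lb) €7.39: grocery items → 9.25% + 0% city = 9.25% → €0.68
Bar stool €94.22: home furniture → 9.25% + 0% city = 9.25% → €8.72
Wireless earbuds €43.89: consumer electronics → 3.75% + 0.75% city = 4.5% → €1.98
Greeting card €6.24: general merchandise → 5.25% + 1.25% city = 6.5% → €0.41
Bookshelf €77.74: home furniture → 9.25% + 0% city = 9.25% → €7.19
Photo printing (20 prints) €8.10: taxable services → 4.75% + 2.75% city = 7.5% → €0.61
Game controller €53.41: consumer electronics → 3.75% + 0.75% city = 4.5% → €2.40
Pasta (2 lb) €3.16: grocery items → 9.25% + 0% city = 9.25% → €0.29
Subtotal = €1918.36; tax = €104.79; total due = €2023.15

€2023.15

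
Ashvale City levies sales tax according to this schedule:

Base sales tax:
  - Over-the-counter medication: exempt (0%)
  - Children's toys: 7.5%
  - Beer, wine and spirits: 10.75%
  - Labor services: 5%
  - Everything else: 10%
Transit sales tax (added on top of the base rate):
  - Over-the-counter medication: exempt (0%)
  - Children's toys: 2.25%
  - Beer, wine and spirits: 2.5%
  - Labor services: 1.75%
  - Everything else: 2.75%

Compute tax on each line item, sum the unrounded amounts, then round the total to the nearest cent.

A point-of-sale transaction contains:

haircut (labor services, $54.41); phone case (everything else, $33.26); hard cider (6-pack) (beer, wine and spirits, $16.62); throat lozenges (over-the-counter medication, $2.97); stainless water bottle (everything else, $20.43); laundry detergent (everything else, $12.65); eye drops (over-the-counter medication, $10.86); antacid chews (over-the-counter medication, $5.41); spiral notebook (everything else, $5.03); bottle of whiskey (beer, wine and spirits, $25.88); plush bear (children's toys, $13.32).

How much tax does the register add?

$19.70

Haircut $54.41: labor services → 5% + 1.75% transit = 6.75% → $3.672675
Phone case $33.26: everything else → 10% + 2.75% transit = 12.75% → $4.24065
Hard cider (6-pack) $16.62: beer, wine and spirits → 10.75% + 2.5% transit = 13.25% → $2.20215
Throat lozenges $2.97: over-the-counter medication → 0% + 0% transit = 0% → $0.00
Stainless water bottle $20.43: everything else → 10% + 2.75% transit = 12.75% → $2.604825
Laundry detergent $12.65: everything else → 10% + 2.75% transit = 12.75% → $1.612875
Eye drops $10.86: over-the-counter medication → 0% + 0% transit = 0% → $0.00
Antacid chews $5.41: over-the-counter medication → 0% + 0% transit = 0% → $0.00
Spiral notebook $5.03: everything else → 10% + 2.75% transit = 12.75% → $0.641325
Bottle of whiskey $25.88: beer, wine and spirits → 10.75% + 2.5% transit = 13.25% → $3.4291
Plush bear $13.32: children's toys → 7.5% + 2.25% transit = 9.75% → $1.2987
Unrounded tax sum = $19.7023 → $19.70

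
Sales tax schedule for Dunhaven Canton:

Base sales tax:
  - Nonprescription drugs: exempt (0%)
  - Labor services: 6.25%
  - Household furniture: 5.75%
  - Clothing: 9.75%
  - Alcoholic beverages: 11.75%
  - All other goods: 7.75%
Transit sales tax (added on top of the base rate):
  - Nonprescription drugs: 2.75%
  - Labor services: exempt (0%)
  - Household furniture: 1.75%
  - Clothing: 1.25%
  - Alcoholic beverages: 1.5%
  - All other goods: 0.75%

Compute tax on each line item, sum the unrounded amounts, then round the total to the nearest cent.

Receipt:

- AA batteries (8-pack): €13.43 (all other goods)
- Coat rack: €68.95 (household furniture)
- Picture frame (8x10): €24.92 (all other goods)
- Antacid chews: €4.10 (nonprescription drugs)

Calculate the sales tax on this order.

AA batteries (8-pack) €13.43: all other goods → 7.75% + 0.75% transit = 8.5% → €1.14155
Coat rack €68.95: household furniture → 5.75% + 1.75% transit = 7.5% → €5.17125
Picture frame (8x10) €24.92: all other goods → 7.75% + 0.75% transit = 8.5% → €2.1182
Antacid chews €4.10: nonprescription drugs → 0% + 2.75% transit = 2.75% → €0.11275
Unrounded tax sum = €8.54375 → €8.54

€8.54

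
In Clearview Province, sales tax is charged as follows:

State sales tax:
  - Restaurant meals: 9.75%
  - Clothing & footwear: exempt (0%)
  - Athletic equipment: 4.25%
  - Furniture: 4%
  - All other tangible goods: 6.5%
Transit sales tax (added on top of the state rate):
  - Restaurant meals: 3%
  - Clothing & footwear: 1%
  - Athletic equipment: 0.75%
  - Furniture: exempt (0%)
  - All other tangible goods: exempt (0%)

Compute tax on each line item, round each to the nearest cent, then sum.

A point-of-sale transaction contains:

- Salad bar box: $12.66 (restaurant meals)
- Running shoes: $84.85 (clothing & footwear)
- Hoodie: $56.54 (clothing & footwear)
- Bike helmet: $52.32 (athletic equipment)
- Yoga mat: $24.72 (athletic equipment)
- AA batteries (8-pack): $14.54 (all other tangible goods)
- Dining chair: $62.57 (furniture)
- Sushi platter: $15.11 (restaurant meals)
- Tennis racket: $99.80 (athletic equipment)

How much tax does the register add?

Salad bar box $12.66: restaurant meals → 9.75% + 3% transit = 12.75% → $1.61
Running shoes $84.85: clothing & footwear → 0% + 1% transit = 1% → $0.85
Hoodie $56.54: clothing & footwear → 0% + 1% transit = 1% → $0.57
Bike helmet $52.32: athletic equipment → 4.25% + 0.75% transit = 5% → $2.62
Yoga mat $24.72: athletic equipment → 4.25% + 0.75% transit = 5% → $1.24
AA batteries (8-pack) $14.54: all other tangible goods → 6.5% + 0% transit = 6.5% → $0.95
Dining chair $62.57: furniture → 4% + 0% transit = 4% → $2.50
Sushi platter $15.11: restaurant meals → 9.75% + 3% transit = 12.75% → $1.93
Tennis racket $99.80: athletic equipment → 4.25% + 0.75% transit = 5% → $4.99
Total tax = $1.61 + $0.85 + $0.57 + $2.62 + $1.24 + $0.95 + $2.50 + $1.93 + $4.99 = $17.26

$17.26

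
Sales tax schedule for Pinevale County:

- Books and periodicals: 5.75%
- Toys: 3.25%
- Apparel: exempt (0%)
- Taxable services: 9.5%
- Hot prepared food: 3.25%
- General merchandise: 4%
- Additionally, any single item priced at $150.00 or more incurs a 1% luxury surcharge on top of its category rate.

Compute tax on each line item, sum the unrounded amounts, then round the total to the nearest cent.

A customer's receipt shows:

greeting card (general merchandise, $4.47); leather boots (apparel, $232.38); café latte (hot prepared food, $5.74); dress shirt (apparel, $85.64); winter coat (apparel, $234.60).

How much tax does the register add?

$5.04

Greeting card $4.47: general merchandise → 4% → $0.1788
Leather boots $232.38: apparel → 0% + 1% surcharge = 1% → $2.3238
Café latte $5.74: hot prepared food → 3.25% → $0.18655
Dress shirt $85.64: apparel → 0% → $0.00
Winter coat $234.60: apparel → 0% + 1% surcharge = 1% → $2.346
Unrounded tax sum = $5.03515 → $5.04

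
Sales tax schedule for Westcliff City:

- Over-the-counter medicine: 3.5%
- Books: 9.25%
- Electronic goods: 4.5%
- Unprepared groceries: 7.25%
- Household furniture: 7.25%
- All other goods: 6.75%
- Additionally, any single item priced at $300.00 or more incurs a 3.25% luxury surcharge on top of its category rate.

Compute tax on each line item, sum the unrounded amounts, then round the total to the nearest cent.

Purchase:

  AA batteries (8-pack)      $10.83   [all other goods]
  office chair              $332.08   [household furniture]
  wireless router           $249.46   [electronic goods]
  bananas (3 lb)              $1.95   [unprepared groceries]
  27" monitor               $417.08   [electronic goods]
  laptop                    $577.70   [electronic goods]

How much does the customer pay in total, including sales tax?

AA batteries (8-pack) $10.83: all other goods → 6.75% → $0.731025
Office chair $332.08: household furniture → 7.25% + 3.25% surcharge = 10.5% → $34.8684
Wireless router $249.46: electronic goods → 4.5% → $11.2257
Bananas (3 lb) $1.95: unprepared groceries → 7.25% → $0.141375
27" monitor $417.08: electronic goods → 4.5% + 3.25% surcharge = 7.75% → $32.3237
Laptop $577.70: electronic goods → 4.5% + 3.25% surcharge = 7.75% → $44.77175
Subtotal = $1589.10; unrounded tax = $124.06195 → $124.06; total due = $1713.16

$1713.16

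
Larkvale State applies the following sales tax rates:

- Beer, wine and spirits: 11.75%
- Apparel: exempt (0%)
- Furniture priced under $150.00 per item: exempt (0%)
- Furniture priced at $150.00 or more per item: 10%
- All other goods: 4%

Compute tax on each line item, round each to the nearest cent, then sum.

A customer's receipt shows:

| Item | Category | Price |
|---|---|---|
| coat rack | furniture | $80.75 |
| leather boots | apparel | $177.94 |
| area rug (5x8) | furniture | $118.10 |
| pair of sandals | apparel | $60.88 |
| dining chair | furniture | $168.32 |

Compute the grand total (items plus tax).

Coat rack $80.75: furniture, under $150.00 → 0% → $0.00
Leather boots $177.94: apparel → 0% → $0.00
Area rug (5x8) $118.10: furniture, under $150.00 → 0% → $0.00
Pair of sandals $60.88: apparel → 0% → $0.00
Dining chair $168.32: furniture, $150.00 or more → 10% → $16.83
Subtotal = $605.99; tax = $16.83; total due = $622.82

$622.82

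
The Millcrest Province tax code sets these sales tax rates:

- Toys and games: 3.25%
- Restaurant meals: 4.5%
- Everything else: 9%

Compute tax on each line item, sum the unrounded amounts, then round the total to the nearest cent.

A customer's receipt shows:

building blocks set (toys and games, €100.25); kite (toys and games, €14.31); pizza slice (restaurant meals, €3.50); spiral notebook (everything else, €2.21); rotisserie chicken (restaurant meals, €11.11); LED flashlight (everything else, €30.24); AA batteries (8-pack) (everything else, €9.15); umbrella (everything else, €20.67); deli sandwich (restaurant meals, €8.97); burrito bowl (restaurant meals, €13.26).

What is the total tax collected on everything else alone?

Spiral notebook €2.21: everything else → 9% → €0.1989
LED flashlight €30.24: everything else → 9% → €2.7216
AA batteries (8-pack) €9.15: everything else → 9% → €0.8235
Umbrella €20.67: everything else → 9% → €1.8603
Tax on everything else: unrounded sum = €5.6043 → €5.60

€5.60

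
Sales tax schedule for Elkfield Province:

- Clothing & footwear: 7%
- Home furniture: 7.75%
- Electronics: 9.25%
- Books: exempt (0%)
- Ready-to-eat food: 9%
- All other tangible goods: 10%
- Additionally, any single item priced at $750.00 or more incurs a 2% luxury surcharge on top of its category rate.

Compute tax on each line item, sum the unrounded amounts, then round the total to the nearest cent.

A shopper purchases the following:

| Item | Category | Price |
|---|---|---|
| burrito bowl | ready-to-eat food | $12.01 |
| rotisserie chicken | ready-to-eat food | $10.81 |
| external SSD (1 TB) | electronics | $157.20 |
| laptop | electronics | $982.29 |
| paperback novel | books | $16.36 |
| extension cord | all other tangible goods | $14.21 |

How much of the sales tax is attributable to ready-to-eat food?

Burrito bowl $12.01: ready-to-eat food → 9% → $1.0809
Rotisserie chicken $10.81: ready-to-eat food → 9% → $0.9729
Tax on ready-to-eat food: unrounded sum = $2.0538 → $2.05

$2.05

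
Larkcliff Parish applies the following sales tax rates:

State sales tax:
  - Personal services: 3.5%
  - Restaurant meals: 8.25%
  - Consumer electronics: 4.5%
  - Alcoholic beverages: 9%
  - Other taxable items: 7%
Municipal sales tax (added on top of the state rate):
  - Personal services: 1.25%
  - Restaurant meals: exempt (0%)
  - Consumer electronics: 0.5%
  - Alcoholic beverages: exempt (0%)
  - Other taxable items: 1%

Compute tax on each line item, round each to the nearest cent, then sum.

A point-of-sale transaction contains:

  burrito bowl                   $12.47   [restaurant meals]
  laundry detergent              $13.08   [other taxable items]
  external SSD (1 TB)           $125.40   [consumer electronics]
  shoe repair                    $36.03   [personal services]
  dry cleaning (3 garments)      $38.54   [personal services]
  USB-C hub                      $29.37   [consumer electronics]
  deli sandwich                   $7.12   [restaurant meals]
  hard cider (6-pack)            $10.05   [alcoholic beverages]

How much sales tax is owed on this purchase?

Burrito bowl $12.47: restaurant meals → 8.25% + 0% municipal = 8.25% → $1.03
Laundry detergent $13.08: other taxable items → 7% + 1% municipal = 8% → $1.05
External SSD (1 TB) $125.40: consumer electronics → 4.5% + 0.5% municipal = 5% → $6.27
Shoe repair $36.03: personal services → 3.5% + 1.25% municipal = 4.75% → $1.71
Dry cleaning (3 garments) $38.54: personal services → 3.5% + 1.25% municipal = 4.75% → $1.83
USB-C hub $29.37: consumer electronics → 4.5% + 0.5% municipal = 5% → $1.47
Deli sandwich $7.12: restaurant meals → 8.25% + 0% municipal = 8.25% → $0.59
Hard cider (6-pack) $10.05: alcoholic beverages → 9% + 0% municipal = 9% → $0.90
Total tax = $1.03 + $1.05 + $6.27 + $1.71 + $1.83 + $1.47 + $0.59 + $0.90 = $14.85

$14.85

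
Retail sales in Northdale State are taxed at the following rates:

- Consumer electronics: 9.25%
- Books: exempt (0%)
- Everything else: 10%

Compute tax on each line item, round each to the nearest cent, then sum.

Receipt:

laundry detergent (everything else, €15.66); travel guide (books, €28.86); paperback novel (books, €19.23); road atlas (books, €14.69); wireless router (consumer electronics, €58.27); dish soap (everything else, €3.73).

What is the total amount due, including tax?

€147.77

Laundry detergent €15.66: everything else → 10% → €1.57
Travel guide €28.86: books → 0% → €0.00
Paperback novel €19.23: books → 0% → €0.00
Road atlas €14.69: books → 0% → €0.00
Wireless router €58.27: consumer electronics → 9.25% → €5.39
Dish soap €3.73: everything else → 10% → €0.37
Subtotal = €140.44; tax = €7.33; total due = €147.77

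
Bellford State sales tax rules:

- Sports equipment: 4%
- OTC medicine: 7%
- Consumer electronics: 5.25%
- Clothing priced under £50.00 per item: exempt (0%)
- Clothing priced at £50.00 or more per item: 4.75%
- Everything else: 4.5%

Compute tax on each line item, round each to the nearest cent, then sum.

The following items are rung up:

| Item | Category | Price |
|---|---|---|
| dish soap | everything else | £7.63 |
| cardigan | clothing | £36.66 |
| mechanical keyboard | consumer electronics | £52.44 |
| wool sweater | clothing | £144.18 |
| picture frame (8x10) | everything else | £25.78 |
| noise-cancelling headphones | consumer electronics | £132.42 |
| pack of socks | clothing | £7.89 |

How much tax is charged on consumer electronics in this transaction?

£9.70

Mechanical keyboard £52.44: consumer electronics → 5.25% → £2.75
Noise-cancelling headphones £132.42: consumer electronics → 5.25% → £6.95
Tax on consumer electronics = £2.75 + £6.95 = £9.70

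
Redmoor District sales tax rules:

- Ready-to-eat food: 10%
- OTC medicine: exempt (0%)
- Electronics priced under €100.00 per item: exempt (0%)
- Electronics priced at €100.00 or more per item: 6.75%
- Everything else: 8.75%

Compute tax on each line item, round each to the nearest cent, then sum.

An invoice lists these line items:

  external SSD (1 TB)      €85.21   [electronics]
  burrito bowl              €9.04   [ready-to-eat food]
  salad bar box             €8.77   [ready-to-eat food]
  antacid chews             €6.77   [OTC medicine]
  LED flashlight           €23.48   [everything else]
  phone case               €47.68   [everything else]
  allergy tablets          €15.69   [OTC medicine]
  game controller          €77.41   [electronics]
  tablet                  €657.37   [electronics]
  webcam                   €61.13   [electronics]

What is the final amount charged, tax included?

External SSD (1 TB) €85.21: electronics, under €100.00 → 0% → €0.00
Burrito bowl €9.04: ready-to-eat food → 10% → €0.90
Salad bar box €8.77: ready-to-eat food → 10% → €0.88
Antacid chews €6.77: OTC medicine → 0% → €0.00
LED flashlight €23.48: everything else → 8.75% → €2.05
Phone case €47.68: everything else → 8.75% → €4.17
Allergy tablets €15.69: OTC medicine → 0% → €0.00
Game controller €77.41: electronics, under €100.00 → 0% → €0.00
Tablet €657.37: electronics, €100.00 or more → 6.75% → €44.37
Webcam €61.13: electronics, under €100.00 → 0% → €0.00
Subtotal = €992.55; tax = €52.37; total due = €1044.92

€1044.92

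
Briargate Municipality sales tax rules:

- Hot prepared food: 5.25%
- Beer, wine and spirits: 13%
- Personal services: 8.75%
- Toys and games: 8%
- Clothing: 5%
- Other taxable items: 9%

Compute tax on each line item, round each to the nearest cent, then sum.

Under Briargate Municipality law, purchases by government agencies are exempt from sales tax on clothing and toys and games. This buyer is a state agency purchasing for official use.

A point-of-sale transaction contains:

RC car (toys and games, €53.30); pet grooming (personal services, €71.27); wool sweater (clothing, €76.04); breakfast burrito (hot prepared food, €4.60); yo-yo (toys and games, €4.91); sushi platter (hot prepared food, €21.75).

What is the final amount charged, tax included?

€239.49

RC car €53.30: toys and games, buyer-exempt → 0% → €0.00
Pet grooming €71.27: personal services → 8.75% → €6.24
Wool sweater €76.04: clothing, buyer-exempt → 0% → €0.00
Breakfast burrito €4.60: hot prepared food → 5.25% → €0.24
Yo-yo €4.91: toys and games, buyer-exempt → 0% → €0.00
Sushi platter €21.75: hot prepared food → 5.25% → €1.14
Subtotal = €231.87; tax = €7.62; total due = €239.49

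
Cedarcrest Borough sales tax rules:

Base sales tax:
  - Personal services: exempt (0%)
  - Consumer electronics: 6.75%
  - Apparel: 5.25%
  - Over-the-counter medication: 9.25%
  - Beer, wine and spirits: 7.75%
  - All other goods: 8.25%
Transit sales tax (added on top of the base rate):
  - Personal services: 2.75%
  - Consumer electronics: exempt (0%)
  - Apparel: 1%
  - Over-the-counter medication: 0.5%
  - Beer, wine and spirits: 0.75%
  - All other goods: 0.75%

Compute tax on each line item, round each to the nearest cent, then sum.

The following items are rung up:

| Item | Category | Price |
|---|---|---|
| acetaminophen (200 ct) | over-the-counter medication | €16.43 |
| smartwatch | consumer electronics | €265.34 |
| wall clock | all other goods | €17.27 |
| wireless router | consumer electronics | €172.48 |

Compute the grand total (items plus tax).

Acetaminophen (200 ct) €16.43: over-the-counter medication → 9.25% + 0.5% transit = 9.75% → €1.60
Smartwatch €265.34: consumer electronics → 6.75% + 0% transit = 6.75% → €17.91
Wall clock €17.27: all other goods → 8.25% + 0.75% transit = 9% → €1.55
Wireless router €172.48: consumer electronics → 6.75% + 0% transit = 6.75% → €11.64
Subtotal = €471.52; tax = €32.70; total due = €504.22

€504.22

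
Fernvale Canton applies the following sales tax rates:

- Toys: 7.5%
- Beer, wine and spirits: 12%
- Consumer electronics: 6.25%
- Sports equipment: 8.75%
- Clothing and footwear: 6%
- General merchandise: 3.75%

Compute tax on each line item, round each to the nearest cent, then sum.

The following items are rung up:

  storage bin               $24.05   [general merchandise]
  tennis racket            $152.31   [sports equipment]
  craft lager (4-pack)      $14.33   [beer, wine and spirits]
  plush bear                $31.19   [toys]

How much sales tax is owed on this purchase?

$18.29

Storage bin $24.05: general merchandise → 3.75% → $0.90
Tennis racket $152.31: sports equipment → 8.75% → $13.33
Craft lager (4-pack) $14.33: beer, wine and spirits → 12% → $1.72
Plush bear $31.19: toys → 7.5% → $2.34
Total tax = $0.90 + $13.33 + $1.72 + $2.34 = $18.29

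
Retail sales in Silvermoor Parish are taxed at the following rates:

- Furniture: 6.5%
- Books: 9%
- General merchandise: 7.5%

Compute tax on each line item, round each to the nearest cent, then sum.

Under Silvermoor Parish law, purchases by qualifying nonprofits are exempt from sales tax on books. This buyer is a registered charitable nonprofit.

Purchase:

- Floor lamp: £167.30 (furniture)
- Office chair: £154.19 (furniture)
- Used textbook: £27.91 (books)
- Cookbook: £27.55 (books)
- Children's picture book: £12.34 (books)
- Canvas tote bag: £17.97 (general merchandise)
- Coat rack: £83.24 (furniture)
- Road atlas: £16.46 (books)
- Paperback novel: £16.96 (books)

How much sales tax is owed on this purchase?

£27.65

Floor lamp £167.30: furniture → 6.5% → £10.87
Office chair £154.19: furniture → 6.5% → £10.02
Used textbook £27.91: books, buyer-exempt → 0% → £0.00
Cookbook £27.55: books, buyer-exempt → 0% → £0.00
Children's picture book £12.34: books, buyer-exempt → 0% → £0.00
Canvas tote bag £17.97: general merchandise → 7.5% → £1.35
Coat rack £83.24: furniture → 6.5% → £5.41
Road atlas £16.46: books, buyer-exempt → 0% → £0.00
Paperback novel £16.96: books, buyer-exempt → 0% → £0.00
Total tax = £10.87 + £10.02 + £1.35 + £5.41 = £27.65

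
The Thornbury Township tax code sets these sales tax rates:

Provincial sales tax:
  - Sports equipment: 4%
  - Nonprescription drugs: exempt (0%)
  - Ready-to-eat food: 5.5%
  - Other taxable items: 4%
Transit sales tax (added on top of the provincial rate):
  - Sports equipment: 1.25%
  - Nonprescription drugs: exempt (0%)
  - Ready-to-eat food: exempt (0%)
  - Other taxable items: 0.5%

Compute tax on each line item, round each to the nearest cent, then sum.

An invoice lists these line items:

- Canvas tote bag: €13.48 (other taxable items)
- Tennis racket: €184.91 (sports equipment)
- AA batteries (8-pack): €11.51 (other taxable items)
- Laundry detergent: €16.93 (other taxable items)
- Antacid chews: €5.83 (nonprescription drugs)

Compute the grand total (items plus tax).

Canvas tote bag €13.48: other taxable items → 4% + 0.5% transit = 4.5% → €0.61
Tennis racket €184.91: sports equipment → 4% + 1.25% transit = 5.25% → €9.71
AA batteries (8-pack) €11.51: other taxable items → 4% + 0.5% transit = 4.5% → €0.52
Laundry detergent €16.93: other taxable items → 4% + 0.5% transit = 4.5% → €0.76
Antacid chews €5.83: nonprescription drugs → 0% + 0% transit = 0% → €0.00
Subtotal = €232.66; tax = €11.60; total due = €244.26

€244.26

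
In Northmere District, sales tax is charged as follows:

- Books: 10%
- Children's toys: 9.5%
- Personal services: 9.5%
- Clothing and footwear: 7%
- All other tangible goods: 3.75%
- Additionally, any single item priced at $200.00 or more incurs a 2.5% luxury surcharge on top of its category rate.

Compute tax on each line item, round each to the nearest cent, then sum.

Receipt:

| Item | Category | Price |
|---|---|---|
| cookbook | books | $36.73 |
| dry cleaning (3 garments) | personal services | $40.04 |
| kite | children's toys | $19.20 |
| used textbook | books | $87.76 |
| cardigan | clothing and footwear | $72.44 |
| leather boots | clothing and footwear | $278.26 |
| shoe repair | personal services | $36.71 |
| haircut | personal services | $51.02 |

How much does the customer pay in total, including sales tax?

Cookbook $36.73: books → 10% → $3.67
Dry cleaning (3 garments) $40.04: personal services → 9.5% → $3.80
Kite $19.20: children's toys → 9.5% → $1.82
Used textbook $87.76: books → 10% → $8.78
Cardigan $72.44: clothing and footwear → 7% → $5.07
Leather boots $278.26: clothing and footwear → 7% + 2.5% surcharge = 9.5% → $26.43
Shoe repair $36.71: personal services → 9.5% → $3.49
Haircut $51.02: personal services → 9.5% → $4.85
Subtotal = $622.16; tax = $57.91; total due = $680.07

$680.07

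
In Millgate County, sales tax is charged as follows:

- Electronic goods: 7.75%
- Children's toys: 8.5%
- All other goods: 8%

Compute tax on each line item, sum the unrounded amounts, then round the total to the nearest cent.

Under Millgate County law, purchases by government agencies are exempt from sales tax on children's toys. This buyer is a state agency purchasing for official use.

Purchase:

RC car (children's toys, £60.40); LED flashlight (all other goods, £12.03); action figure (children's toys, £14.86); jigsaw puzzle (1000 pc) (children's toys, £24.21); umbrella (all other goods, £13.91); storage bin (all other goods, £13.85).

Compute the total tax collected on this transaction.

RC car £60.40: children's toys, buyer-exempt → 0% → £0.00
LED flashlight £12.03: all other goods → 8% → £0.9624
Action figure £14.86: children's toys, buyer-exempt → 0% → £0.00
Jigsaw puzzle (1000 pc) £24.21: children's toys, buyer-exempt → 0% → £0.00
Umbrella £13.91: all other goods → 8% → £1.1128
Storage bin £13.85: all other goods → 8% → £1.108
Unrounded tax sum = £3.1832 → £3.18

£3.18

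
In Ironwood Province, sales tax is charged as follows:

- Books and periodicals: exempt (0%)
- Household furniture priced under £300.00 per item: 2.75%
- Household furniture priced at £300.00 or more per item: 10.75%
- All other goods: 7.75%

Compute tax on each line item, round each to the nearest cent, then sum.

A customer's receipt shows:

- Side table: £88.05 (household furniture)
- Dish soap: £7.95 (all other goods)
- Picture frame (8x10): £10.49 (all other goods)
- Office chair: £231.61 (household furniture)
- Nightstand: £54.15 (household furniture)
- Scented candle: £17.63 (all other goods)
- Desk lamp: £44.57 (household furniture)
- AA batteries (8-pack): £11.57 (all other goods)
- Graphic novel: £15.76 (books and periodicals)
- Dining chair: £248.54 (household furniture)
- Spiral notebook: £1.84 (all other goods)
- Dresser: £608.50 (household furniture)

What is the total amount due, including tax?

£1428.25

Side table £88.05: household furniture, under £300.00 → 2.75% → £2.42
Dish soap £7.95: all other goods → 7.75% → £0.62
Picture frame (8x10) £10.49: all other goods → 7.75% → £0.81
Office chair £231.61: household furniture, under £300.00 → 2.75% → £6.37
Nightstand £54.15: household furniture, under £300.00 → 2.75% → £1.49
Scented candle £17.63: all other goods → 7.75% → £1.37
Desk lamp £44.57: household furniture, under £300.00 → 2.75% → £1.23
AA batteries (8-pack) £11.57: all other goods → 7.75% → £0.90
Graphic novel £15.76: books and periodicals → 0% → £0.00
Dining chair £248.54: household furniture, under £300.00 → 2.75% → £6.83
Spiral notebook £1.84: all other goods → 7.75% → £0.14
Dresser £608.50: household furniture, £300.00 or more → 10.75% → £65.41
Subtotal = £1340.66; tax = £87.59; total due = £1428.25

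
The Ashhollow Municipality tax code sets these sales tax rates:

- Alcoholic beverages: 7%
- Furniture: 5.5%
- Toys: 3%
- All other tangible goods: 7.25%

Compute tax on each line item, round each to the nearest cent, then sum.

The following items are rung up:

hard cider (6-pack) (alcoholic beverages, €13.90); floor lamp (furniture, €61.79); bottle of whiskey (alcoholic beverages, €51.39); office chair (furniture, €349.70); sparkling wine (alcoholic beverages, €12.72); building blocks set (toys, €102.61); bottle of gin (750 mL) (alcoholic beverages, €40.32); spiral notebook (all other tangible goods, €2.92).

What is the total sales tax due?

Hard cider (6-pack) €13.90: alcoholic beverages → 7% → €0.97
Floor lamp €61.79: furniture → 5.5% → €3.40
Bottle of whiskey €51.39: alcoholic beverages → 7% → €3.60
Office chair €349.70: furniture → 5.5% → €19.23
Sparkling wine €12.72: alcoholic beverages → 7% → €0.89
Building blocks set €102.61: toys → 3% → €3.08
Bottle of gin (750 mL) €40.32: alcoholic beverages → 7% → €2.82
Spiral notebook €2.92: all other tangible goods → 7.25% → €0.21
Total tax = €0.97 + €3.40 + €3.60 + €19.23 + €0.89 + €3.08 + €2.82 + €0.21 = €34.20

€34.20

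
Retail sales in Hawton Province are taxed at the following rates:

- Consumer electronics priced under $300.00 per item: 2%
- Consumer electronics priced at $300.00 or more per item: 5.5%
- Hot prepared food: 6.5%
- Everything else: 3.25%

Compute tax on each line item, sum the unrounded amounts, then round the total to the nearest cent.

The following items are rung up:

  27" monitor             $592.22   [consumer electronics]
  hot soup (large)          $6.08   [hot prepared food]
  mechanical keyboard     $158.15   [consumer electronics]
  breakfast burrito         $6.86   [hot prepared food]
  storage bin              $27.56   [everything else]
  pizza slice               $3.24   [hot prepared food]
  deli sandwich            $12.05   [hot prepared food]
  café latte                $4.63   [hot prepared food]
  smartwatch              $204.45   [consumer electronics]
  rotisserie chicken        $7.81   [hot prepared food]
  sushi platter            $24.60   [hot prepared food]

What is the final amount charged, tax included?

$1092.61

27" monitor $592.22: consumer electronics, $300.00 or more → 5.5% → $32.5721
Hot soup (large) $6.08: hot prepared food → 6.5% → $0.3952
Mechanical keyboard $158.15: consumer electronics, under $300.00 → 2% → $3.163
Breakfast burrito $6.86: hot prepared food → 6.5% → $0.4459
Storage bin $27.56: everything else → 3.25% → $0.8957
Pizza slice $3.24: hot prepared food → 6.5% → $0.2106
Deli sandwich $12.05: hot prepared food → 6.5% → $0.78325
Café latte $4.63: hot prepared food → 6.5% → $0.30095
Smartwatch $204.45: consumer electronics, under $300.00 → 2% → $4.089
Rotisserie chicken $7.81: hot prepared food → 6.5% → $0.50765
Sushi platter $24.60: hot prepared food → 6.5% → $1.599
Subtotal = $1047.65; unrounded tax = $44.96235 → $44.96; total due = $1092.61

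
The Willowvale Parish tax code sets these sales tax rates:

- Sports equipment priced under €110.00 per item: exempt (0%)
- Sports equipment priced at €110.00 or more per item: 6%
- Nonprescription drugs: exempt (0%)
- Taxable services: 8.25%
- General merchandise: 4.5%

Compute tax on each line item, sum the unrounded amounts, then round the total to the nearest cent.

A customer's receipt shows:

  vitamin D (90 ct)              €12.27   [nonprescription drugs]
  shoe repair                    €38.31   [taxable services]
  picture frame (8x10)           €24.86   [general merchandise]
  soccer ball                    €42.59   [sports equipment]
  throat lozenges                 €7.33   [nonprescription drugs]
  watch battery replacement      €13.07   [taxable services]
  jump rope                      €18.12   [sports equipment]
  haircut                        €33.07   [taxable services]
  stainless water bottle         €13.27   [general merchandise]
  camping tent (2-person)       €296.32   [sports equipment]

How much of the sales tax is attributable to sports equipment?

Soccer ball €42.59: sports equipment, under €110.00 → 0% → €0.00
Jump rope €18.12: sports equipment, under €110.00 → 0% → €0.00
Camping tent (2-person) €296.32: sports equipment, €110.00 or more → 6% → €17.7792
Tax on sports equipment: unrounded sum = €17.7792 → €17.78

€17.78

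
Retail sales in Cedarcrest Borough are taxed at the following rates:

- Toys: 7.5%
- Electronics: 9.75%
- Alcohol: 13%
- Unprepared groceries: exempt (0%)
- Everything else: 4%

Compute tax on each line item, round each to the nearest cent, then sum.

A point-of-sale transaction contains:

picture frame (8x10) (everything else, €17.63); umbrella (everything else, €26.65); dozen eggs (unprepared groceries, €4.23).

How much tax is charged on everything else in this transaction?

Picture frame (8x10) €17.63: everything else → 4% → €0.71
Umbrella €26.65: everything else → 4% → €1.07
Tax on everything else = €0.71 + €1.07 = €1.78

€1.78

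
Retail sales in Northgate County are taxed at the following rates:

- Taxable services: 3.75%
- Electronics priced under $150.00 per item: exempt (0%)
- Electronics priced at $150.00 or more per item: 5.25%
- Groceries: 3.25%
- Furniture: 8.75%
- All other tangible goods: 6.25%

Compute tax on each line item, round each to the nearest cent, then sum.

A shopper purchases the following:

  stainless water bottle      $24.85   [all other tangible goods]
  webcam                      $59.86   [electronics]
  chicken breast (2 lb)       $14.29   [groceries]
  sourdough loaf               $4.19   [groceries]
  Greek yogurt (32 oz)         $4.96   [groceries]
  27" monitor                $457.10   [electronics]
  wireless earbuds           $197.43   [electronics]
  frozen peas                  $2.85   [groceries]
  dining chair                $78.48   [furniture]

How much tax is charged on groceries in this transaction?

$0.85

Chicken breast (2 lb) $14.29: groceries → 3.25% → $0.46
Sourdough loaf $4.19: groceries → 3.25% → $0.14
Greek yogurt (32 oz) $4.96: groceries → 3.25% → $0.16
Frozen peas $2.85: groceries → 3.25% → $0.09
Tax on groceries = $0.46 + $0.14 + $0.16 + $0.09 = $0.85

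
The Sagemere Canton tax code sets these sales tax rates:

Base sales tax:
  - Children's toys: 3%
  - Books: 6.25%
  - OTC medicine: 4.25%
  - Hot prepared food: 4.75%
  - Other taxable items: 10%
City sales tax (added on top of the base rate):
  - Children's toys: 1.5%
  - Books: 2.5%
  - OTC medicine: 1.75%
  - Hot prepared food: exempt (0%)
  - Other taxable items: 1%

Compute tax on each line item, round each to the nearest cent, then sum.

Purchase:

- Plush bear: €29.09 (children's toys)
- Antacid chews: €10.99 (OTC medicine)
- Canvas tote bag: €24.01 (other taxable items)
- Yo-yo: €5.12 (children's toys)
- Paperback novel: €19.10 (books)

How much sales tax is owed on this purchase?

€6.51

Plush bear €29.09: children's toys → 3% + 1.5% city = 4.5% → €1.31
Antacid chews €10.99: OTC medicine → 4.25% + 1.75% city = 6% → €0.66
Canvas tote bag €24.01: other taxable items → 10% + 1% city = 11% → €2.64
Yo-yo €5.12: children's toys → 3% + 1.5% city = 4.5% → €0.23
Paperback novel €19.10: books → 6.25% + 2.5% city = 8.75% → €1.67
Total tax = €1.31 + €0.66 + €2.64 + €0.23 + €1.67 = €6.51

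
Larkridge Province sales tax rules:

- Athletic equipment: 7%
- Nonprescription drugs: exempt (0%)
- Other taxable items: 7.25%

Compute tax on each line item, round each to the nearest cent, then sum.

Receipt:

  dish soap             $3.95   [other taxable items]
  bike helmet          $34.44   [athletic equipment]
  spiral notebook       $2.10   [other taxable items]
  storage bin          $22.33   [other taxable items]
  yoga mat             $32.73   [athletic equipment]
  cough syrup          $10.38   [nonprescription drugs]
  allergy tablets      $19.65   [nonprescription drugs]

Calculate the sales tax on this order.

$6.76

Dish soap $3.95: other taxable items → 7.25% → $0.29
Bike helmet $34.44: athletic equipment → 7% → $2.41
Spiral notebook $2.10: other taxable items → 7.25% → $0.15
Storage bin $22.33: other taxable items → 7.25% → $1.62
Yoga mat $32.73: athletic equipment → 7% → $2.29
Cough syrup $10.38: nonprescription drugs → 0% → $0.00
Allergy tablets $19.65: nonprescription drugs → 0% → $0.00
Total tax = $0.29 + $2.41 + $0.15 + $1.62 + $2.29 = $6.76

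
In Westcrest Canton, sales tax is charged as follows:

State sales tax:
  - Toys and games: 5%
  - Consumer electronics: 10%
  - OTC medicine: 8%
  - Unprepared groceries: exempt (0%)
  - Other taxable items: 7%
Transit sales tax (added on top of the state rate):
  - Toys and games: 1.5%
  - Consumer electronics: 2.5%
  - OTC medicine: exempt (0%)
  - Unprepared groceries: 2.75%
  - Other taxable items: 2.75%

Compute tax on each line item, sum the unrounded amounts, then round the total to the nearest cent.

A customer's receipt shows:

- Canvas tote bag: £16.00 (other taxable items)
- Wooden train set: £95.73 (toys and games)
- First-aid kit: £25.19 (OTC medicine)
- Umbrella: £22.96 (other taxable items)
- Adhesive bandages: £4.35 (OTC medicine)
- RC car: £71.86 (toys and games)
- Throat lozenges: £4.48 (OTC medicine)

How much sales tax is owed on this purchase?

£17.41

Canvas tote bag £16.00: other taxable items → 7% + 2.75% transit = 9.75% → £1.56
Wooden train set £95.73: toys and games → 5% + 1.5% transit = 6.5% → £6.22245
First-aid kit £25.19: OTC medicine → 8% + 0% transit = 8% → £2.0152
Umbrella £22.96: other taxable items → 7% + 2.75% transit = 9.75% → £2.2386
Adhesive bandages £4.35: OTC medicine → 8% + 0% transit = 8% → £0.348
RC car £71.86: toys and games → 5% + 1.5% transit = 6.5% → £4.6709
Throat lozenges £4.48: OTC medicine → 8% + 0% transit = 8% → £0.3584
Unrounded tax sum = £17.41355 → £17.41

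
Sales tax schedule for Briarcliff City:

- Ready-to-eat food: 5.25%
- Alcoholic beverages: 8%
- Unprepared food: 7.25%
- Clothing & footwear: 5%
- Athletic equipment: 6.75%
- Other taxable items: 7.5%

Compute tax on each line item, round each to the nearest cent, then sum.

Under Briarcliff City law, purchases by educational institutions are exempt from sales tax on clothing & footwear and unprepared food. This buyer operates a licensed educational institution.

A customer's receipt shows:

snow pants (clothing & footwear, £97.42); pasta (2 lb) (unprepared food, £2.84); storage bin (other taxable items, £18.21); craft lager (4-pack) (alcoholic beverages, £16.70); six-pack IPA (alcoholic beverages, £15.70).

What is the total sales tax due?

Snow pants £97.42: clothing & footwear, buyer-exempt → 0% → £0.00
Pasta (2 lb) £2.84: unprepared food, buyer-exempt → 0% → £0.00
Storage bin £18.21: other taxable items → 7.5% → £1.37
Craft lager (4-pack) £16.70: alcoholic beverages → 8% → £1.34
Six-pack IPA £15.70: alcoholic beverages → 8% → £1.26
Total tax = £1.37 + £1.34 + £1.26 = £3.97

£3.97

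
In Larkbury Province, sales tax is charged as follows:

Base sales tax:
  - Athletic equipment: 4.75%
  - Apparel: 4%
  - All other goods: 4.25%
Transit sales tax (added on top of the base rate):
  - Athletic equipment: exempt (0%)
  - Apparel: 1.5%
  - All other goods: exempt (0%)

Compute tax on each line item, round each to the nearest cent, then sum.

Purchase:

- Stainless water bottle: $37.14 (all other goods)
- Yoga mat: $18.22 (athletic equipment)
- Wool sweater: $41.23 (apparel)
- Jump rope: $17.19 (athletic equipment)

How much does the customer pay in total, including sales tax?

Stainless water bottle $37.14: all other goods → 4.25% + 0% transit = 4.25% → $1.58
Yoga mat $18.22: athletic equipment → 4.75% + 0% transit = 4.75% → $0.87
Wool sweater $41.23: apparel → 4% + 1.5% transit = 5.5% → $2.27
Jump rope $17.19: athletic equipment → 4.75% + 0% transit = 4.75% → $0.82
Subtotal = $113.78; tax = $5.54; total due = $119.32

$119.32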